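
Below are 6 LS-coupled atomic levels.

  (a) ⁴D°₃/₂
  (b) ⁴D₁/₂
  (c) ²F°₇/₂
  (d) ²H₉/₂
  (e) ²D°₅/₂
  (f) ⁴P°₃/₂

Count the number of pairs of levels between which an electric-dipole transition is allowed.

2

(a)–(b): allowed.
(a)–(c): forbidden (parity, ΔS, ΔJ).
(a)–(d): forbidden (ΔS, ΔL, ΔJ).
(a)–(e): forbidden (parity, ΔS).
(a)–(f): forbidden (parity).
(b)–(c): forbidden (ΔS, ΔJ).
(b)–(d): forbidden (parity, ΔS, ΔL, ΔJ).
(b)–(e): forbidden (ΔS, ΔJ).
(b)–(f): allowed.
(c)–(d): forbidden (ΔL).
(c)–(e): forbidden (parity).
(c)–(f): forbidden (parity, ΔS, ΔL, ΔJ).
(d)–(e): forbidden (ΔL, ΔJ).
(d)–(f): forbidden (ΔS, ΔL, ΔJ).
(e)–(f): forbidden (parity, ΔS).
Allowed pairs: 2 of 15.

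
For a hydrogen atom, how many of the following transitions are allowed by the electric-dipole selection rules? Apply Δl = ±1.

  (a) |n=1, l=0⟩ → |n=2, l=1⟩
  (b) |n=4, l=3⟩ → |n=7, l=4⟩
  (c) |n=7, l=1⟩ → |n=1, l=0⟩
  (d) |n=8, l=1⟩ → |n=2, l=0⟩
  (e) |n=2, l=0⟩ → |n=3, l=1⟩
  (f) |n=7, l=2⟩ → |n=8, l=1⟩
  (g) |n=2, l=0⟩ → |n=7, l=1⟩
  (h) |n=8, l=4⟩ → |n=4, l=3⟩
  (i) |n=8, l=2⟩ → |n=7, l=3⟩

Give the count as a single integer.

9

(a) allowed
(b) allowed
(c) allowed
(d) allowed
(e) allowed
(f) allowed
(g) allowed
(h) allowed
(i) allowed
Total allowed: 9 of 9.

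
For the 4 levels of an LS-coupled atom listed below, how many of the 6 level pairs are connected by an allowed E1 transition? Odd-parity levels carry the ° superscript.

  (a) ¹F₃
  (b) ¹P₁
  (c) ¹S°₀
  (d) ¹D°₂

3

(a)–(b): forbidden (parity, ΔL, ΔJ).
(a)–(c): forbidden (ΔL, ΔJ).
(a)–(d): allowed.
(b)–(c): allowed.
(b)–(d): allowed.
(c)–(d): forbidden (parity, ΔL, ΔJ).
Allowed pairs: 3 of 6.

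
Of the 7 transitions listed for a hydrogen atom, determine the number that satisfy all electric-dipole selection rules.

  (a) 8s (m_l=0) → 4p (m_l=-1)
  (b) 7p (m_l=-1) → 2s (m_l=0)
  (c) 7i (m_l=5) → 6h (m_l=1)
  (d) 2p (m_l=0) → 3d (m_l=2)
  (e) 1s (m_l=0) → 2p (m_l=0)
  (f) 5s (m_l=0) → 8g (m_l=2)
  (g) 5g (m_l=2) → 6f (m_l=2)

4

(a) allowed
(b) allowed
(c) forbidden — Δm_l = -4 (E1 requires Δm_l = 0, ±1)
(d) forbidden — Δm_l = +2 (E1 requires Δm_l = 0, ±1)
(e) allowed
(f) forbidden — Δl = +4 (E1 requires Δl = ±1); Δm_l = +2 (E1 requires Δm_l = 0, ±1)
(g) allowed
Total allowed: 4 of 7.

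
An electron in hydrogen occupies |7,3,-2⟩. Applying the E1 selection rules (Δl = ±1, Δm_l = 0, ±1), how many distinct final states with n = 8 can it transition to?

5

E1 requires Δl = ±1, so l_f ∈ {2, 4}; with 0 ≤ l_f ≤ n_f−1 = 7, the allowed l_f values are {2, 4}.
For l_f = 2: m_f ∈ {m_i−1, m_i, m_i+1} ∩ [−2, 2] = {-2, -1} → 2 states.
For l_f = 4: m_f ∈ {m_i−1, m_i, m_i+1} ∩ [−4, 4] = {-3, -2, -1} → 3 states.
Total: 5.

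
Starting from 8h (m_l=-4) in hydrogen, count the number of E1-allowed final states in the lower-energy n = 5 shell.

2

E1 requires Δl = ±1, so l_f ∈ {4, 6}; with 0 ≤ l_f ≤ n_f−1 = 4, the allowed l_f values are {4}.
For l_f = 4: m_f ∈ {m_i−1, m_i, m_i+1} ∩ [−4, 4] = {-4, -3} → 2 states.
Total: 2.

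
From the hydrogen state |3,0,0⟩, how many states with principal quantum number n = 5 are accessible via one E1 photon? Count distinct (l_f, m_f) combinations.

3

E1 requires Δl = ±1, so l_f ∈ {-1, 1}; with 0 ≤ l_f ≤ n_f−1 = 4, the allowed l_f values are {1}.
For l_f = 1: m_f ∈ {m_i−1, m_i, m_i+1} ∩ [−1, 1] = {-1, 0, 1} → 3 states.
Total: 3.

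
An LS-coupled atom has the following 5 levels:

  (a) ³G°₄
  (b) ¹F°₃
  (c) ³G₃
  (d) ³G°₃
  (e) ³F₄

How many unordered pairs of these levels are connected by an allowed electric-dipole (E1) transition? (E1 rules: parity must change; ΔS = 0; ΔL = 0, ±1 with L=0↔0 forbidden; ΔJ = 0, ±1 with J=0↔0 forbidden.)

4

(a)–(b): forbidden (parity, ΔS).
(a)–(c): allowed.
(a)–(d): forbidden (parity).
(a)–(e): allowed.
(b)–(c): forbidden (ΔS).
(b)–(d): forbidden (parity, ΔS).
(b)–(e): forbidden (ΔS).
(c)–(d): allowed.
(c)–(e): forbidden (parity).
(d)–(e): allowed.
Allowed pairs: 4 of 10.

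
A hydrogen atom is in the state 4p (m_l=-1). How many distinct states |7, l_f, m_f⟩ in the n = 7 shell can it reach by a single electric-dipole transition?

4

E1 requires Δl = ±1, so l_f ∈ {0, 2}; with 0 ≤ l_f ≤ n_f−1 = 6, the allowed l_f values are {0, 2}.
For l_f = 0: m_f ∈ {m_i−1, m_i, m_i+1} ∩ [−0, 0] = {0} → 1 state.
For l_f = 2: m_f ∈ {m_i−1, m_i, m_i+1} ∩ [−2, 2] = {-2, -1, 0} → 3 states.
Total: 4.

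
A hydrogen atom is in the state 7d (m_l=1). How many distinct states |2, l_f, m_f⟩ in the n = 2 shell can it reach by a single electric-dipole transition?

E1 requires Δl = ±1, so l_f ∈ {1, 3}; with 0 ≤ l_f ≤ n_f−1 = 1, the allowed l_f values are {1}.
For l_f = 1: m_f ∈ {m_i−1, m_i, m_i+1} ∩ [−1, 1] = {0, 1} → 2 states.
Total: 2.

2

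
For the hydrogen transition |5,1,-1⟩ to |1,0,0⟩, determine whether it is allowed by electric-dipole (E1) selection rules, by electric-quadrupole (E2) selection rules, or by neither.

E1

Δl = 0 − 1 = -1; l_i + l_f = 1.
Δm_l = +1.
E1 (Δl = ±1, |Δm_l| ≤ 1): satisfied.
E2 (Δl = 0,±2, l_i+l_f ≥ 2, |Δm_l| ≤ 2): not satisfied.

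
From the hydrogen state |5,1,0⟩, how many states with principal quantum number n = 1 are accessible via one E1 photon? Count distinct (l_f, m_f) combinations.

E1 requires Δl = ±1, so l_f ∈ {0, 2}; with 0 ≤ l_f ≤ n_f−1 = 0, the allowed l_f values are {0}.
For l_f = 0: m_f ∈ {m_i−1, m_i, m_i+1} ∩ [−0, 0] = {0} → 1 state.
Total: 1.

1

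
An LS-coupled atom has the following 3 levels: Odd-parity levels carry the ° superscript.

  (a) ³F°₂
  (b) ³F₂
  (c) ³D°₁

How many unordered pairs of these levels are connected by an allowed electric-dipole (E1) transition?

(a)–(b): allowed.
(a)–(c): forbidden (parity).
(b)–(c): allowed.
Allowed pairs: 2 of 3.

2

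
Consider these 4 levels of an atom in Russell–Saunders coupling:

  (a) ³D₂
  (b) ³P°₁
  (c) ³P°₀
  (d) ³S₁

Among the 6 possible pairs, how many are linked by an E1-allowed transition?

3

(a)–(b): allowed.
(a)–(c): forbidden (ΔJ).
(a)–(d): forbidden (parity, ΔL).
(b)–(c): forbidden (parity).
(b)–(d): allowed.
(c)–(d): allowed.
Allowed pairs: 3 of 6.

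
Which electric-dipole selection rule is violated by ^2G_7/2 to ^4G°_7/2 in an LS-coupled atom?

the ΔS = 0 rule

Initial level: S=1/2, L=4, J=7/2, parity even. Final level: S=3/2, L=4, J=7/2, parity odd.
ΔL = 0, ±1 (not L=0↔0): L: 4 → 4, ΔL = +0 — passes.
ΔS = 0: S: 1/2 → 3/2 — fails.
ΔJ = 0, ±1 (not J=0↔0): J: 7/2 → 7/2, ΔJ = +0 — passes.
Parity must change: even → odd — passes.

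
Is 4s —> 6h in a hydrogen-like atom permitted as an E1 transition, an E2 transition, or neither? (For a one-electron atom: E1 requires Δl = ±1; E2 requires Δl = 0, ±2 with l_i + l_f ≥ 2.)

neither

Δl = 5 − 0 = +5; l_i + l_f = 5.
E1 (Δl = ±1): not satisfied.
E2 (Δl = 0,±2, l_i+l_f ≥ 2): not satisfied.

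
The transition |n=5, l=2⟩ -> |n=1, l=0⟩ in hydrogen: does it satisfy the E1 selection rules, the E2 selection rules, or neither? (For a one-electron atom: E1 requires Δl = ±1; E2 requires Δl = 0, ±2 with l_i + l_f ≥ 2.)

E2

Δl = 0 − 2 = -2; l_i + l_f = 2.
E1 (Δl = ±1): not satisfied.
E2 (Δl = 0,±2, l_i+l_f ≥ 2): satisfied.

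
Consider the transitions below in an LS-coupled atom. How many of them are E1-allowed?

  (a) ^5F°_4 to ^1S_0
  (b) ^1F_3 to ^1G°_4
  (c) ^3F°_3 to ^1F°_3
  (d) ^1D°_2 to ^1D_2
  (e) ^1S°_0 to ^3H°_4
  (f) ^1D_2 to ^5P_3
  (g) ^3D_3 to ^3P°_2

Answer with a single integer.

(a) forbidden (ΔS, ΔL, ΔJ fail)
(b) allowed
(c) forbidden (parity, ΔS fail)
(d) allowed
(e) forbidden (parity, ΔS, ΔL, ΔJ fail)
(f) forbidden (parity, ΔS fail)
(g) allowed
Total allowed: 3 of 7.

3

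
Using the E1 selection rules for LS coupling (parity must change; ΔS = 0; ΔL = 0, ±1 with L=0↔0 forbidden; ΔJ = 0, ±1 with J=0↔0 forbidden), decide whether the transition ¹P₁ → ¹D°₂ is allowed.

Parity must change: even → odd — satisfied.
ΔS = 0: S: 0 → 0 — satisfied.
ΔL = 0, ±1 (not L=0↔0): L: 1 → 2, ΔL = +1 — satisfied.
ΔJ = 0, ±1 (not J=0↔0): J: 1 → 2, ΔJ = +1 — satisfied.
All four E1 rules are satisfied.

allowed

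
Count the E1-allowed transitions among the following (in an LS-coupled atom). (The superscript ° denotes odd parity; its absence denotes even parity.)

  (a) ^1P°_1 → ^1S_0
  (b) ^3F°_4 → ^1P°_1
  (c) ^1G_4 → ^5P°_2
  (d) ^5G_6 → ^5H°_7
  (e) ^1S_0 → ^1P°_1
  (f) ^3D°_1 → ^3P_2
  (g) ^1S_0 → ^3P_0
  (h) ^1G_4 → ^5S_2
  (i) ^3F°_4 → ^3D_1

(a) allowed
(b) forbidden (parity, ΔS, ΔL, ΔJ fail)
(c) forbidden (ΔS, ΔL, ΔJ fail)
(d) allowed
(e) allowed
(f) allowed
(g) forbidden (parity, ΔS, ΔJ fail)
(h) forbidden (parity, ΔS, ΔL, ΔJ fail)
(i) forbidden (ΔJ fails)
Total allowed: 4 of 9.

4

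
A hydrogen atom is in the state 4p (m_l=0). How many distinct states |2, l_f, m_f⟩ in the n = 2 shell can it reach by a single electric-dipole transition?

E1 requires Δl = ±1, so l_f ∈ {0, 2}; with 0 ≤ l_f ≤ n_f−1 = 1, the allowed l_f values are {0}.
For l_f = 0: m_f ∈ {m_i−1, m_i, m_i+1} ∩ [−0, 0] = {0} → 1 state.
Total: 1.

1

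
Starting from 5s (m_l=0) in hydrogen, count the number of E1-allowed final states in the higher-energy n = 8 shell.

3

E1 requires Δl = ±1, so l_f ∈ {-1, 1}; with 0 ≤ l_f ≤ n_f−1 = 7, the allowed l_f values are {1}.
For l_f = 1: m_f ∈ {m_i−1, m_i, m_i+1} ∩ [−1, 1] = {-1, 0, 1} → 3 states.
Total: 3.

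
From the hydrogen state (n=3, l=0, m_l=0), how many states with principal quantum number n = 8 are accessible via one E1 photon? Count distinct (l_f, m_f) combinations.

3

E1 requires Δl = ±1, so l_f ∈ {-1, 1}; with 0 ≤ l_f ≤ n_f−1 = 7, the allowed l_f values are {1}.
For l_f = 1: m_f ∈ {m_i−1, m_i, m_i+1} ∩ [−1, 1] = {-1, 0, 1} → 3 states.
Total: 3.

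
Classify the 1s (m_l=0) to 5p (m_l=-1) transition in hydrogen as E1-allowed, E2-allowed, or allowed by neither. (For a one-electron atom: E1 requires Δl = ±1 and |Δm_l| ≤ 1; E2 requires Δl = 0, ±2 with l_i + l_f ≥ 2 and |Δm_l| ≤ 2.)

Δl = 1 − 0 = +1; l_i + l_f = 1.
Δm_l = -1.
E1 (Δl = ±1, |Δm_l| ≤ 1): satisfied.
E2 (Δl = 0,±2, l_i+l_f ≥ 2, |Δm_l| ≤ 2): not satisfied.

E1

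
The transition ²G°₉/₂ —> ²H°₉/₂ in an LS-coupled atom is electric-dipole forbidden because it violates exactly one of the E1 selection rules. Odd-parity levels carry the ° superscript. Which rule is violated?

Initial level: S=1/2, L=4, J=9/2, parity odd. Final level: S=1/2, L=5, J=9/2, parity odd.
Parity must change: odd → odd — ✗.
ΔS = 0: S: 1/2 → 1/2 — ✓.
ΔL = 0, ±1 (not L=0↔0): L: 4 → 5, ΔL = +1 — ✓.
ΔJ = 0, ±1 (not J=0↔0): J: 9/2 → 9/2, ΔJ = +0 — ✓.

parity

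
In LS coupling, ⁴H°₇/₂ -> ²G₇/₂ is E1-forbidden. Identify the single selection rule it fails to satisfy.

Reading off the term symbols: S 3/2→1/2, L 5→4, J 7/2→7/2, parity odd→even.
Parity must change: odd → even — ✓.
ΔS = 0: S: 3/2 → 1/2 — ✗.
ΔL = 0, ±1 (not L=0↔0): L: 5 → 4, ΔL = -1 — ✓.
ΔJ = 0, ±1 (not J=0↔0): J: 7/2 → 7/2, ΔJ = +0 — ✓.

the ΔS = 0 rule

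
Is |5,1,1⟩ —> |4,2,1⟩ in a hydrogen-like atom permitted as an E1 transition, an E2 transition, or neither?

Δl = 2 − 1 = +1; l_i + l_f = 3.
Δm_l = +0.
E1 (Δl = ±1, |Δm_l| ≤ 1): satisfied.
E2 (Δl = 0,±2, l_i+l_f ≥ 2, |Δm_l| ≤ 2): not satisfied.

E1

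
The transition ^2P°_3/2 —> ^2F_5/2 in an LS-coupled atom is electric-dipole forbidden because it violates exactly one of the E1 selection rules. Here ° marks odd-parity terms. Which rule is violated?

Initial level: S=1/2, L=1, J=3/2, parity odd. Final level: S=1/2, L=3, J=5/2, parity even.
ΔL = 0, ±1 (not L=0↔0): L: 1 → 3, ΔL = +2 — fails.
ΔJ = 0, ±1 (not J=0↔0): J: 3/2 → 5/2, ΔJ = +1 — ok.
ΔS = 0: S: 1/2 → 1/2 — ok.
Parity must change: odd → even — ok.

the ΔL = 0, ±1 rule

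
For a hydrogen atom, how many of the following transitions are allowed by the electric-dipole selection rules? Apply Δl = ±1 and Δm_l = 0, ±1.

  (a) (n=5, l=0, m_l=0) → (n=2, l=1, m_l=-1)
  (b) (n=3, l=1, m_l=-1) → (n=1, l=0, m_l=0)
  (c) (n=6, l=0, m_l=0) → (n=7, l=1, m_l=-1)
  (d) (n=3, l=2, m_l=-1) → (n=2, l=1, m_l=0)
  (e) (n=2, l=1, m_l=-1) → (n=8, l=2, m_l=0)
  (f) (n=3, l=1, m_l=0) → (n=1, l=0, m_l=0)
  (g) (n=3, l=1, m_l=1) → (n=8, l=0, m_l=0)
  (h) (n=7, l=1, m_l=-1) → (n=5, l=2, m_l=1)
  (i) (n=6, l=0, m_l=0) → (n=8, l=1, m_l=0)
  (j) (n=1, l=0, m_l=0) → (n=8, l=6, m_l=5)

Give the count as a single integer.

(a) allowed
(b) allowed
(c) allowed
(d) allowed
(e) allowed
(f) allowed
(g) allowed
(h) forbidden — Δm_l = +2 (E1 requires Δm_l = 0, ±1)
(i) allowed
(j) forbidden — Δl = +6 (E1 requires Δl = ±1); Δm_l = +5 (E1 requires Δm_l = 0, ±1)
Total allowed: 8 of 10.

8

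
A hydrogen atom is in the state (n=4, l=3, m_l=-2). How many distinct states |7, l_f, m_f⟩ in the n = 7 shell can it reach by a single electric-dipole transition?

5

E1 requires Δl = ±1, so l_f ∈ {2, 4}; with 0 ≤ l_f ≤ n_f−1 = 6, the allowed l_f values are {2, 4}.
For l_f = 2: m_f ∈ {m_i−1, m_i, m_i+1} ∩ [−2, 2] = {-2, -1} → 2 states.
For l_f = 4: m_f ∈ {m_i−1, m_i, m_i+1} ∩ [−4, 4] = {-3, -2, -1} → 3 states.
Total: 5.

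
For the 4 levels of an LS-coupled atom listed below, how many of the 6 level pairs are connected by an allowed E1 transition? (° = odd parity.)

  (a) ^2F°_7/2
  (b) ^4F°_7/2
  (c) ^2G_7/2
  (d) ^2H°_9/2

2

(a)–(b): forbidden (parity, ΔS).
(a)–(c): allowed.
(a)–(d): forbidden (parity, ΔL).
(b)–(c): forbidden (ΔS).
(b)–(d): forbidden (parity, ΔS, ΔL).
(c)–(d): allowed.
Allowed pairs: 2 of 6.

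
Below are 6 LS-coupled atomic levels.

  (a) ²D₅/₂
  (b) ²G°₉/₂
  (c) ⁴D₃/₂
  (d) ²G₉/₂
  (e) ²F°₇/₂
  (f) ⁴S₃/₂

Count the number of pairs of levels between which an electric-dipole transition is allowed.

3

(a)–(b): forbidden (ΔL, ΔJ).
(a)–(c): forbidden (parity, ΔS).
(a)–(d): forbidden (parity, ΔL, ΔJ).
(a)–(e): allowed.
(a)–(f): forbidden (parity, ΔS, ΔL).
(b)–(c): forbidden (ΔS, ΔL, ΔJ).
(b)–(d): allowed.
(b)–(e): forbidden (parity).
(b)–(f): forbidden (ΔS, ΔL, ΔJ).
(c)–(d): forbidden (parity, ΔS, ΔL, ΔJ).
(c)–(e): forbidden (ΔS, ΔJ).
(c)–(f): forbidden (parity, ΔL).
(d)–(e): allowed.
(d)–(f): forbidden (parity, ΔS, ΔL, ΔJ).
(e)–(f): forbidden (ΔS, ΔL, ΔJ).
Allowed pairs: 3 of 15.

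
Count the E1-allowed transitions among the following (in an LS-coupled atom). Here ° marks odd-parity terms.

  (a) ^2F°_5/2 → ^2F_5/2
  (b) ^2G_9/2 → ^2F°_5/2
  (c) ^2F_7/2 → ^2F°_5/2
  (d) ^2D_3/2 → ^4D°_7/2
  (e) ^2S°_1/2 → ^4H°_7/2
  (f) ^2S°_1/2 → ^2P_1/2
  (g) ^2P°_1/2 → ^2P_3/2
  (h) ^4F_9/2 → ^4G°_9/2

5

(a) allowed
(b) forbidden (ΔJ fails)
(c) allowed
(d) forbidden (ΔS, ΔJ fail)
(e) forbidden (parity, ΔS, ΔL, ΔJ fail)
(f) allowed
(g) allowed
(h) allowed
Total allowed: 5 of 8.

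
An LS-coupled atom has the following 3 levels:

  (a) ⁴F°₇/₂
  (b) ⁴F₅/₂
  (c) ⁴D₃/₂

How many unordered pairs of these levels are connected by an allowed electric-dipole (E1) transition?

(a)–(b): allowed.
(a)–(c): forbidden (ΔJ).
(b)–(c): forbidden (parity).
Allowed pairs: 1 of 3.

1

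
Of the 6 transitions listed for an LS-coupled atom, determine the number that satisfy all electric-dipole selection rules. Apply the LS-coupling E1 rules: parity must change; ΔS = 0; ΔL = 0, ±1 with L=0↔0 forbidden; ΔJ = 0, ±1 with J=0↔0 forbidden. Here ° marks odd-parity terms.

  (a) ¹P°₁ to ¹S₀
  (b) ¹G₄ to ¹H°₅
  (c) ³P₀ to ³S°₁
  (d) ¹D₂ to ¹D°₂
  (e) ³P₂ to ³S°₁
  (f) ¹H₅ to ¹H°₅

6

(a) allowed
(b) allowed
(c) allowed
(d) allowed
(e) allowed
(f) allowed
Total allowed: 6 of 6.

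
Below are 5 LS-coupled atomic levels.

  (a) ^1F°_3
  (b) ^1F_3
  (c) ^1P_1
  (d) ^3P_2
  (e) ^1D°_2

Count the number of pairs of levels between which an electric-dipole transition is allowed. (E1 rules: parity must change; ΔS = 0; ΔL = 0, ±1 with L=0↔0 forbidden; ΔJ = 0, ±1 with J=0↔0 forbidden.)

3

(a)–(b): allowed.
(a)–(c): forbidden (ΔL, ΔJ).
(a)–(d): forbidden (ΔS, ΔL).
(a)–(e): forbidden (parity).
(b)–(c): forbidden (parity, ΔL, ΔJ).
(b)–(d): forbidden (parity, ΔS, ΔL).
(b)–(e): allowed.
(c)–(d): forbidden (parity, ΔS).
(c)–(e): allowed.
(d)–(e): forbidden (ΔS).
Allowed pairs: 3 of 10.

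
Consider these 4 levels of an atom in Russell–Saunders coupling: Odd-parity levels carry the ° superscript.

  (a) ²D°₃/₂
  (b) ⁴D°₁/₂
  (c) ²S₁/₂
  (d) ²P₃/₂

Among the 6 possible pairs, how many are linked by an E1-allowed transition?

(a)–(b): forbidden (parity, ΔS).
(a)–(c): forbidden (ΔL).
(a)–(d): allowed.
(b)–(c): forbidden (ΔS, ΔL).
(b)–(d): forbidden (ΔS).
(c)–(d): forbidden (parity).
Allowed pairs: 1 of 6.

1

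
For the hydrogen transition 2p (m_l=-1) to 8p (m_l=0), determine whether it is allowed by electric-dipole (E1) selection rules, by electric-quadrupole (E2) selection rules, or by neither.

Δl = 1 − 1 = +0; l_i + l_f = 2.
Δm_l = +1.
E1 (Δl = ±1, |Δm_l| ≤ 1): not satisfied.
E2 (Δl = 0,±2, l_i+l_f ≥ 2, |Δm_l| ≤ 2): satisfied.

E2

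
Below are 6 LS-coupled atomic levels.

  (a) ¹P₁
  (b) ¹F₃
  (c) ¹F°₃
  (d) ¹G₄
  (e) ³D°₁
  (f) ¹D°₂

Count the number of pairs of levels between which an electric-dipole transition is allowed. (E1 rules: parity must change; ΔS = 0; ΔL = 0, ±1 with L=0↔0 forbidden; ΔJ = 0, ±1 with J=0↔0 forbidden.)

4

(a)–(b): forbidden (parity, ΔL, ΔJ).
(a)–(c): forbidden (ΔL, ΔJ).
(a)–(d): forbidden (parity, ΔL, ΔJ).
(a)–(e): forbidden (ΔS).
(a)–(f): allowed.
(b)–(c): allowed.
(b)–(d): forbidden (parity).
(b)–(e): forbidden (ΔS, ΔJ).
(b)–(f): allowed.
(c)–(d): allowed.
(c)–(e): forbidden (parity, ΔS, ΔJ).
(c)–(f): forbidden (parity).
(d)–(e): forbidden (ΔS, ΔL, ΔJ).
(d)–(f): forbidden (ΔL, ΔJ).
(e)–(f): forbidden (parity, ΔS).
Allowed pairs: 4 of 15.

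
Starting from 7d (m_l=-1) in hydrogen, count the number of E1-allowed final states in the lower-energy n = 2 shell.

E1 requires Δl = ±1, so l_f ∈ {1, 3}; with 0 ≤ l_f ≤ n_f−1 = 1, the allowed l_f values are {1}.
For l_f = 1: m_f ∈ {m_i−1, m_i, m_i+1} ∩ [−1, 1] = {-1, 0} → 2 states.
Total: 2.

2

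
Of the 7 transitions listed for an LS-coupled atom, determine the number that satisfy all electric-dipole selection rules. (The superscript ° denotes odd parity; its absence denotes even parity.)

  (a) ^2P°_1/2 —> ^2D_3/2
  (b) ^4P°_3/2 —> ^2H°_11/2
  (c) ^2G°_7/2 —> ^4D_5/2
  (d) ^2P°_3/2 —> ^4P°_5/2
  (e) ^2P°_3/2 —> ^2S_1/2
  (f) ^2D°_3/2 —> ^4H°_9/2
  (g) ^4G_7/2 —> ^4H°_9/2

3

(a) allowed
(b) forbidden (parity, ΔS, ΔL, ΔJ fail)
(c) forbidden (ΔS, ΔL fail)
(d) forbidden (parity, ΔS fail)
(e) allowed
(f) forbidden (parity, ΔS, ΔL, ΔJ fail)
(g) allowed
Total allowed: 3 of 7.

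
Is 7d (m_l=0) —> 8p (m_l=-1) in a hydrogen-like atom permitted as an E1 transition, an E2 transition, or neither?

Δl = 1 − 2 = -1; l_i + l_f = 3.
Δm_l = -1.
E1 (Δl = ±1, |Δm_l| ≤ 1): satisfied.
E2 (Δl = 0,±2, l_i+l_f ≥ 2, |Δm_l| ≤ 2): not satisfied.

E1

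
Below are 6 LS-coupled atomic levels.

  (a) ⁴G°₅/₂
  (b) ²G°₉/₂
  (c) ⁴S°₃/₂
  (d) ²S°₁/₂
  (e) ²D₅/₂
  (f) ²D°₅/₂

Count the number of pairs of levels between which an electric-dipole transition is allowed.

(a)–(b): forbidden (parity, ΔS, ΔJ).
(a)–(c): forbidden (parity, ΔL).
(a)–(d): forbidden (parity, ΔS, ΔL, ΔJ).
(a)–(e): forbidden (ΔS, ΔL).
(a)–(f): forbidden (parity, ΔS, ΔL).
(b)–(c): forbidden (parity, ΔS, ΔL, ΔJ).
(b)–(d): forbidden (parity, ΔL, ΔJ).
(b)–(e): forbidden (ΔL, ΔJ).
(b)–(f): forbidden (parity, ΔL, ΔJ).
(c)–(d): forbidden (parity, ΔS, ΔL).
(c)–(e): forbidden (ΔS, ΔL).
(c)–(f): forbidden (parity, ΔS, ΔL).
(d)–(e): forbidden (ΔL, ΔJ).
(d)–(f): forbidden (parity, ΔL, ΔJ).
(e)–(f): allowed.
Allowed pairs: 1 of 15.

1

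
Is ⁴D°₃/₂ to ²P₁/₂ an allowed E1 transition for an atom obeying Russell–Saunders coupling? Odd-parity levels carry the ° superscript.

Initial level: S=3/2, L=2, J=3/2, parity odd. Final level: S=1/2, L=1, J=1/2, parity even.
Parity must change: odd → even — ✓.
ΔS = 0: S: 3/2 → 1/2 — ✗.
ΔL = 0, ±1 (not L=0↔0): L: 2 → 1, ΔL = -1 — ✓.
ΔJ = 0, ±1 (not J=0↔0): J: 3/2 → 1/2, ΔJ = -1 — ✓.
Rule(s) violated: ΔS.

forbidden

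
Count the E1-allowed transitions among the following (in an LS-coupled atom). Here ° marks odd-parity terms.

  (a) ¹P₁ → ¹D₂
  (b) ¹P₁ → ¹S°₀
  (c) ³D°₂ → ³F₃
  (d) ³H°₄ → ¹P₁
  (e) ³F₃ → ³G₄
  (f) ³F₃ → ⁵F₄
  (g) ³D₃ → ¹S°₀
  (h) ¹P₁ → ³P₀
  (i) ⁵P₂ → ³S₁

(a) forbidden (parity fails)
(b) allowed
(c) allowed
(d) forbidden (ΔS, ΔL, ΔJ fail)
(e) forbidden (parity fails)
(f) forbidden (parity, ΔS fail)
(g) forbidden (ΔS, ΔL, ΔJ fail)
(h) forbidden (parity, ΔS fail)
(i) forbidden (parity, ΔS fail)
Total allowed: 2 of 9.

2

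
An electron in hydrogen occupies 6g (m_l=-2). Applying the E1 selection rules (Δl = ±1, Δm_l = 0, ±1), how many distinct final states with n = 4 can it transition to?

E1 requires Δl = ±1, so l_f ∈ {3, 5}; with 0 ≤ l_f ≤ n_f−1 = 3, the allowed l_f values are {3}.
For l_f = 3: m_f ∈ {m_i−1, m_i, m_i+1} ∩ [−3, 3] = {-3, -2, -1} → 3 states.
Total: 3.

3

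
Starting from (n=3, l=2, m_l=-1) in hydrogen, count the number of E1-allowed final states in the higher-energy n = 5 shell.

E1 requires Δl = ±1, so l_f ∈ {1, 3}; with 0 ≤ l_f ≤ n_f−1 = 4, the allowed l_f values are {1, 3}.
For l_f = 1: m_f ∈ {m_i−1, m_i, m_i+1} ∩ [−1, 1] = {-1, 0} → 2 states.
For l_f = 3: m_f ∈ {m_i−1, m_i, m_i+1} ∩ [−3, 3] = {-2, -1, 0} → 3 states.
Total: 5.

5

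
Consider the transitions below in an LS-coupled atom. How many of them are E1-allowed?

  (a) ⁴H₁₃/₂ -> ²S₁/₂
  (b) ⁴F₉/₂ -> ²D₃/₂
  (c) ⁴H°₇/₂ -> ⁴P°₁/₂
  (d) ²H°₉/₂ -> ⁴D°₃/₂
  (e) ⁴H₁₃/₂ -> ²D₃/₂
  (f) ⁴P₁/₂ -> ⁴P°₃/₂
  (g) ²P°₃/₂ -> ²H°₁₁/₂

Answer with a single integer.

1

(a) forbidden (parity, ΔS, ΔL, ΔJ fail)
(b) forbidden (parity, ΔS, ΔJ fail)
(c) forbidden (parity, ΔL, ΔJ fail)
(d) forbidden (parity, ΔS, ΔL, ΔJ fail)
(e) forbidden (parity, ΔS, ΔL, ΔJ fail)
(f) allowed
(g) forbidden (parity, ΔL, ΔJ fail)
Total allowed: 1 of 7.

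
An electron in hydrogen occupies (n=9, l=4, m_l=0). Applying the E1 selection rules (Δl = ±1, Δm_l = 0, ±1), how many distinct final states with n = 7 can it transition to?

6

E1 requires Δl = ±1, so l_f ∈ {3, 5}; with 0 ≤ l_f ≤ n_f−1 = 6, the allowed l_f values are {3, 5}.
For l_f = 3: m_f ∈ {m_i−1, m_i, m_i+1} ∩ [−3, 3] = {-1, 0, 1} → 3 states.
For l_f = 5: m_f ∈ {m_i−1, m_i, m_i+1} ∩ [−5, 5] = {-1, 0, 1} → 3 states.
Total: 6.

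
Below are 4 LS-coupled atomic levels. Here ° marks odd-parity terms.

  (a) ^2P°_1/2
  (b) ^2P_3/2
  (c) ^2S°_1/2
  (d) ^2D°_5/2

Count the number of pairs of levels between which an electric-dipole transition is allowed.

(a)–(b): allowed.
(a)–(c): forbidden (parity).
(a)–(d): forbidden (parity, ΔJ).
(b)–(c): allowed.
(b)–(d): allowed.
(c)–(d): forbidden (parity, ΔL, ΔJ).
Allowed pairs: 3 of 6.

3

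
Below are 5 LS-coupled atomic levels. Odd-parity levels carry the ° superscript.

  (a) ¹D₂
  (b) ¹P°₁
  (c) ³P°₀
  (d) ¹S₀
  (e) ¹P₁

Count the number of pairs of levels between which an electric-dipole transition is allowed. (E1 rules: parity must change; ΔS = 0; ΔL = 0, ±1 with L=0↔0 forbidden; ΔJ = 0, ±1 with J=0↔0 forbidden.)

(a)–(b): allowed.
(a)–(c): forbidden (ΔS, ΔJ).
(a)–(d): forbidden (parity, ΔL, ΔJ).
(a)–(e): forbidden (parity).
(b)–(c): forbidden (parity, ΔS).
(b)–(d): allowed.
(b)–(e): allowed.
(c)–(d): forbidden (ΔS, ΔJ).
(c)–(e): forbidden (ΔS).
(d)–(e): forbidden (parity).
Allowed pairs: 3 of 10.

3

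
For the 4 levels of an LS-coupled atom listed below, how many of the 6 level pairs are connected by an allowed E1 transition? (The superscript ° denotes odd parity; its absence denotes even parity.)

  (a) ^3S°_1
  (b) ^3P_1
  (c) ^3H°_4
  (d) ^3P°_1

2

(a)–(b): allowed.
(a)–(c): forbidden (parity, ΔL, ΔJ).
(a)–(d): forbidden (parity).
(b)–(c): forbidden (ΔL, ΔJ).
(b)–(d): allowed.
(c)–(d): forbidden (parity, ΔL, ΔJ).
Allowed pairs: 2 of 6.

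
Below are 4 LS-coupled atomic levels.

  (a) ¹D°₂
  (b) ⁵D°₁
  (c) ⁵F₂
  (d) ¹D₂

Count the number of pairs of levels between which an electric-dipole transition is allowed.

(a)–(b): forbidden (parity, ΔS).
(a)–(c): forbidden (ΔS).
(a)–(d): allowed.
(b)–(c): allowed.
(b)–(d): forbidden (ΔS).
(c)–(d): forbidden (parity, ΔS).
Allowed pairs: 2 of 6.

2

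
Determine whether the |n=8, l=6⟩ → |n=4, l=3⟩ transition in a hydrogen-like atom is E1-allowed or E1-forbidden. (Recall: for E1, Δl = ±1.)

forbidden

l: 6 → 3 (Δl = -3). Δl = ±1 fails.
The transition is electric-dipole forbidden.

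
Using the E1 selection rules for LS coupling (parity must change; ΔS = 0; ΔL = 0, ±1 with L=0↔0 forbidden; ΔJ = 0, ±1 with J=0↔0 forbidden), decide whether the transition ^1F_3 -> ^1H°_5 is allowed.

Initial level: S=0, L=3, J=3, parity even. Final level: S=0, L=5, J=5, parity odd.
Parity must change: even → odd — ✓.
ΔS = 0: S: 0 → 0 — ✓.
ΔL = 0, ±1 (not L=0↔0): L: 3 → 5, ΔL = +2 — ✗.
ΔJ = 0, ±1 (not J=0↔0): J: 3 → 5, ΔJ = +2 — ✗.
Rule(s) violated: ΔL, ΔJ.

forbidden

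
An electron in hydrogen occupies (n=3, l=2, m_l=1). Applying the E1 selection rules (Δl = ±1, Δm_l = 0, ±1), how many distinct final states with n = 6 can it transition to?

5

E1 requires Δl = ±1, so l_f ∈ {1, 3}; with 0 ≤ l_f ≤ n_f−1 = 5, the allowed l_f values are {1, 3}.
For l_f = 1: m_f ∈ {m_i−1, m_i, m_i+1} ∩ [−1, 1] = {0, 1} → 2 states.
For l_f = 3: m_f ∈ {m_i−1, m_i, m_i+1} ∩ [−3, 3] = {0, 1, 2} → 3 states.
Total: 5.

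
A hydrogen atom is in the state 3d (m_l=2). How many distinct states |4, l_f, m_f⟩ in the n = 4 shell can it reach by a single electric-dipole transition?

4

E1 requires Δl = ±1, so l_f ∈ {1, 3}; with 0 ≤ l_f ≤ n_f−1 = 3, the allowed l_f values are {1, 3}.
For l_f = 1: m_f ∈ {m_i−1, m_i, m_i+1} ∩ [−1, 1] = {1} → 1 state.
For l_f = 3: m_f ∈ {m_i−1, m_i, m_i+1} ∩ [−3, 3] = {1, 2, 3} → 3 states.
Total: 4.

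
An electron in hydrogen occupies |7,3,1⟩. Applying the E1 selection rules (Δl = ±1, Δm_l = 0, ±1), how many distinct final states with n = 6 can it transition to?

E1 requires Δl = ±1, so l_f ∈ {2, 4}; with 0 ≤ l_f ≤ n_f−1 = 5, the allowed l_f values are {2, 4}.
For l_f = 2: m_f ∈ {m_i−1, m_i, m_i+1} ∩ [−2, 2] = {0, 1, 2} → 3 states.
For l_f = 4: m_f ∈ {m_i−1, m_i, m_i+1} ∩ [−4, 4] = {0, 1, 2} → 3 states.
Total: 6.

6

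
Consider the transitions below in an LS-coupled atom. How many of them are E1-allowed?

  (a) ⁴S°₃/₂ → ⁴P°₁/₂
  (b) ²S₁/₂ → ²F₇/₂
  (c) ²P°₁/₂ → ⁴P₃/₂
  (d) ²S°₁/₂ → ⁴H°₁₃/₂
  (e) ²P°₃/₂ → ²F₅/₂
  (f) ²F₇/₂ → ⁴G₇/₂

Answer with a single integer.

(a) forbidden (parity fails)
(b) forbidden (parity, ΔL, ΔJ fail)
(c) forbidden (ΔS fails)
(d) forbidden (parity, ΔS, ΔL, ΔJ fail)
(e) forbidden (ΔL fails)
(f) forbidden (parity, ΔS fail)
Total allowed: 0 of 6.

0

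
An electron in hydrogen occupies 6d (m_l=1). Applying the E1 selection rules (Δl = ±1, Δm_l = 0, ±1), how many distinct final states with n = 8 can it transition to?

5

E1 requires Δl = ±1, so l_f ∈ {1, 3}; with 0 ≤ l_f ≤ n_f−1 = 7, the allowed l_f values are {1, 3}.
For l_f = 1: m_f ∈ {m_i−1, m_i, m_i+1} ∩ [−1, 1] = {0, 1} → 2 states.
For l_f = 3: m_f ∈ {m_i−1, m_i, m_i+1} ∩ [−3, 3] = {0, 1, 2} → 3 states.
Total: 5.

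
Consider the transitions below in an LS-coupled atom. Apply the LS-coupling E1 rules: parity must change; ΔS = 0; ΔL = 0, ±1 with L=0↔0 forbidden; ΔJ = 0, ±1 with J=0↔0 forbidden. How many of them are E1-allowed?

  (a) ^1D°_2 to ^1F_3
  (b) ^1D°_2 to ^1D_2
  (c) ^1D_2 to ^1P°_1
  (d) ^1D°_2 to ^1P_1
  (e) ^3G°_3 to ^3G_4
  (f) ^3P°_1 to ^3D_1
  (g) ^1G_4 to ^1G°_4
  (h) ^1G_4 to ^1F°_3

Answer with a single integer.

(a) allowed
(b) allowed
(c) allowed
(d) allowed
(e) allowed
(f) allowed
(g) allowed
(h) allowed
Total allowed: 8 of 8.

8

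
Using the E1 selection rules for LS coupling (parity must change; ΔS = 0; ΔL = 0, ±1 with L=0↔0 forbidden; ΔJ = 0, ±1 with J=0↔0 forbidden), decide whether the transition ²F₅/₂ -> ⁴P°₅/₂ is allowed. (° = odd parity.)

ΔL = 0, ±1 (not L=0↔0): L: 3 → 1, ΔL = -2 — ✗.
ΔS = 0: S: 1/2 → 3/2 — ✗.
Parity must change: even → odd — ✓.
ΔJ = 0, ±1 (not J=0↔0): J: 5/2 → 5/2, ΔJ = +0 — ✓.
Rule(s) violated: ΔS, ΔL.

forbidden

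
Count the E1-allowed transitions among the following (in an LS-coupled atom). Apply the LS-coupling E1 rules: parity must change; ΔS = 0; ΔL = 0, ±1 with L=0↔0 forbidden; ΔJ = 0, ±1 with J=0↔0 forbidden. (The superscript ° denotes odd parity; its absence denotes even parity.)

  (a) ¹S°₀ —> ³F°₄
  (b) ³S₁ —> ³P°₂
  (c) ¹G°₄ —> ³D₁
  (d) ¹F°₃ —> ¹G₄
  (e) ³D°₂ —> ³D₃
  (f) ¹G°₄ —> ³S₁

3

(a) forbidden (parity, ΔS, ΔL, ΔJ fail)
(b) allowed
(c) forbidden (ΔS, ΔL, ΔJ fail)
(d) allowed
(e) allowed
(f) forbidden (ΔS, ΔL, ΔJ fail)
Total allowed: 3 of 6.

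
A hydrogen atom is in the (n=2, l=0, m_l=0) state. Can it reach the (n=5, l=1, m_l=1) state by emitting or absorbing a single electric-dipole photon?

l: 0 → 1 (Δl = +1). Δl = ±1 ✓.
Δm_l = 1 − (0) = +1. E1 requires Δm_l = 0, ±1: ✓.
All E1 selection rules are satisfied.

allowed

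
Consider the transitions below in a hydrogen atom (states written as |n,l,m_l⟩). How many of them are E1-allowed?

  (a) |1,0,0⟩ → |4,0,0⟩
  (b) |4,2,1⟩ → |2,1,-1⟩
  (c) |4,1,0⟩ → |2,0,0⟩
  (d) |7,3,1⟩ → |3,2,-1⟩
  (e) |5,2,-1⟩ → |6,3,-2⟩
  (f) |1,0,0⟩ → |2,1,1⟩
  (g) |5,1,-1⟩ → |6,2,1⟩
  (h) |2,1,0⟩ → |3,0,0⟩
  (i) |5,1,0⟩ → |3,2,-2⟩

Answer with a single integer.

4

(a) forbidden — Δl = +0 (E1 requires Δl = ±1)
(b) forbidden — Δm_l = -2 (E1 requires Δm_l = 0, ±1)
(c) allowed
(d) forbidden — Δm_l = -2 (E1 requires Δm_l = 0, ±1)
(e) allowed
(f) allowed
(g) forbidden — Δm_l = +2 (E1 requires Δm_l = 0, ±1)
(h) allowed
(i) forbidden — Δm_l = -2 (E1 requires Δm_l = 0, ±1)
Total allowed: 4 of 9.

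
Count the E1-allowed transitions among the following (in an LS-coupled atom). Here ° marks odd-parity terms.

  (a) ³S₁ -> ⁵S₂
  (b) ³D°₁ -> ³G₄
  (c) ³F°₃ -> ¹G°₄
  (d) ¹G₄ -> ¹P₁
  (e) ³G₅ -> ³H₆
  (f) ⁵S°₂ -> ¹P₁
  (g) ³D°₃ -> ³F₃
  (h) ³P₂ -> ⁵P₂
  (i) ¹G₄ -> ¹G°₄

(a) forbidden (parity, ΔS, ΔL fail)
(b) forbidden (ΔL, ΔJ fail)
(c) forbidden (parity, ΔS fail)
(d) forbidden (parity, ΔL, ΔJ fail)
(e) forbidden (parity fails)
(f) forbidden (ΔS fails)
(g) allowed
(h) forbidden (parity, ΔS fail)
(i) allowed
Total allowed: 2 of 9.

2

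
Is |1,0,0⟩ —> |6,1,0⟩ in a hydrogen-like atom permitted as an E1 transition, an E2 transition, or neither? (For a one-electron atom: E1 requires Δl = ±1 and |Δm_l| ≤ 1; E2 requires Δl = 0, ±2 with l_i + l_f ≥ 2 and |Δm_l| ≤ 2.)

Δl = 1 − 0 = +1; l_i + l_f = 1.
Δm_l = +0.
E1 (Δl = ±1, |Δm_l| ≤ 1): satisfied.
E2 (Δl = 0,±2, l_i+l_f ≥ 2, |Δm_l| ≤ 2): not satisfied.

E1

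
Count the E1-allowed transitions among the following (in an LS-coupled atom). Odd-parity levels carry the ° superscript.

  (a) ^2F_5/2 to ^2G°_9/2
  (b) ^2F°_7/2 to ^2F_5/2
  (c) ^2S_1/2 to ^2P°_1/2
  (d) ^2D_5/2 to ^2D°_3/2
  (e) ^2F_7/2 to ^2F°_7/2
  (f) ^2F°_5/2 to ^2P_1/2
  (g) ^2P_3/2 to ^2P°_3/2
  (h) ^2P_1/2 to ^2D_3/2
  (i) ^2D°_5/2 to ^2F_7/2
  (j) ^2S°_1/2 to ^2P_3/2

7

(a) forbidden (ΔJ fails)
(b) allowed
(c) allowed
(d) allowed
(e) allowed
(f) forbidden (ΔL, ΔJ fail)
(g) allowed
(h) forbidden (parity fails)
(i) allowed
(j) allowed
Total allowed: 7 of 10.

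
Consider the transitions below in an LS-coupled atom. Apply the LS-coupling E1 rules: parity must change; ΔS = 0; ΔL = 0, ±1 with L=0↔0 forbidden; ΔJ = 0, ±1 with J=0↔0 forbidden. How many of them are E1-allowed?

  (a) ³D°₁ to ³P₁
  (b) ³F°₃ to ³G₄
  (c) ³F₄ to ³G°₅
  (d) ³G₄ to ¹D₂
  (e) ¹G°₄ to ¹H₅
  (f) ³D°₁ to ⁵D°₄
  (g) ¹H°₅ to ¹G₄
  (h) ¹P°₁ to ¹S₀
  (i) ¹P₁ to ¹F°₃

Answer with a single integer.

(a) allowed
(b) allowed
(c) allowed
(d) forbidden (parity, ΔS, ΔL, ΔJ fail)
(e) allowed
(f) forbidden (parity, ΔS, ΔJ fail)
(g) allowed
(h) allowed
(i) forbidden (ΔL, ΔJ fail)
Total allowed: 6 of 9.

6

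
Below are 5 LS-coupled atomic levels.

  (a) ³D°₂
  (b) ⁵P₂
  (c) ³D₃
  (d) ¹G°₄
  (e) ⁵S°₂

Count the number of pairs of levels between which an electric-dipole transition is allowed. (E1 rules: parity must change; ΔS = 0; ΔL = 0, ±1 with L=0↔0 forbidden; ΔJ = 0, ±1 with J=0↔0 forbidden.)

(a)–(b): forbidden (ΔS).
(a)–(c): allowed.
(a)–(d): forbidden (parity, ΔS, ΔL, ΔJ).
(a)–(e): forbidden (parity, ΔS, ΔL).
(b)–(c): forbidden (parity, ΔS).
(b)–(d): forbidden (ΔS, ΔL, ΔJ).
(b)–(e): allowed.
(c)–(d): forbidden (ΔS, ΔL).
(c)–(e): forbidden (ΔS, ΔL).
(d)–(e): forbidden (parity, ΔS, ΔL, ΔJ).
Allowed pairs: 2 of 10.

2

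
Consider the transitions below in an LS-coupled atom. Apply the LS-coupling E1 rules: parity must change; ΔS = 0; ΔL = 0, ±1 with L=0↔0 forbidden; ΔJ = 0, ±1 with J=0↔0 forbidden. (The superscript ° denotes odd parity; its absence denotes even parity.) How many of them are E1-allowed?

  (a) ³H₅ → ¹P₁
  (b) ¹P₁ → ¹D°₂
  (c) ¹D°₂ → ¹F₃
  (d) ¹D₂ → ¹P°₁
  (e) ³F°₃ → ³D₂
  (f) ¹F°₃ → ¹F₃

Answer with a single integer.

5

(a) forbidden (parity, ΔS, ΔL, ΔJ fail)
(b) allowed
(c) allowed
(d) allowed
(e) allowed
(f) allowed
Total allowed: 5 of 6.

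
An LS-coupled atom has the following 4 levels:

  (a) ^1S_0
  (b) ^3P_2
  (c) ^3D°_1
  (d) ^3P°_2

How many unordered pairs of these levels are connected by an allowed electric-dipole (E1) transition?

(a)–(b): forbidden (parity, ΔS, ΔJ).
(a)–(c): forbidden (ΔS, ΔL).
(a)–(d): forbidden (ΔS, ΔJ).
(b)–(c): allowed.
(b)–(d): allowed.
(c)–(d): forbidden (parity).
Allowed pairs: 2 of 6.

2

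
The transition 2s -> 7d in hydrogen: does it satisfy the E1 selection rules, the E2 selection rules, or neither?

E2

Δl = 2 − 0 = +2; l_i + l_f = 2.
E1 (Δl = ±1): not satisfied.
E2 (Δl = 0,±2, l_i+l_f ≥ 2): satisfied.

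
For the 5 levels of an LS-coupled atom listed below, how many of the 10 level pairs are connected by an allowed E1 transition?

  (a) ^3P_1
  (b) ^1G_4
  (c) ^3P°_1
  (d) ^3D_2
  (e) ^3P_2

3

(a)–(b): forbidden (parity, ΔS, ΔL, ΔJ).
(a)–(c): allowed.
(a)–(d): forbidden (parity).
(a)–(e): forbidden (parity).
(b)–(c): forbidden (ΔS, ΔL, ΔJ).
(b)–(d): forbidden (parity, ΔS, ΔL, ΔJ).
(b)–(e): forbidden (parity, ΔS, ΔL, ΔJ).
(c)–(d): allowed.
(c)–(e): allowed.
(d)–(e): forbidden (parity).
Allowed pairs: 3 of 10.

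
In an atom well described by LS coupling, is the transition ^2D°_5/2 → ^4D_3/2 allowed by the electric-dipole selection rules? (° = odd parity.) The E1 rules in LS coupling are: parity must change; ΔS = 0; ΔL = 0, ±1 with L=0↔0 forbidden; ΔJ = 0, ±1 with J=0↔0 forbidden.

forbidden

Initial level: S=1/2, L=2, J=5/2, parity odd. Final level: S=3/2, L=2, J=3/2, parity even.
Parity must change: odd → even — satisfied.
ΔS = 0: S: 1/2 → 3/2 — violated.
ΔL = 0, ±1 (not L=0↔0): L: 2 → 2, ΔL = +0 — satisfied.
ΔJ = 0, ±1 (not J=0↔0): J: 5/2 → 3/2, ΔJ = -1 — satisfied.
Rule(s) violated: ΔS.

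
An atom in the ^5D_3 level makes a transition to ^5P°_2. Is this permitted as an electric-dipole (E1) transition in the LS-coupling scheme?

allowed

Reading off the term symbols: S 2→2, L 2→1, J 3→2, parity even→odd.
ΔJ = 0, ±1 (not J=0↔0): J: 3 → 2, ΔJ = -1 — ok.
Parity must change: even → odd — ok.
ΔS = 0: S: 2 → 2 — ok.
ΔL = 0, ±1 (not L=0↔0): L: 2 → 1, ΔL = -1 — ok.
All four E1 rules are satisfied.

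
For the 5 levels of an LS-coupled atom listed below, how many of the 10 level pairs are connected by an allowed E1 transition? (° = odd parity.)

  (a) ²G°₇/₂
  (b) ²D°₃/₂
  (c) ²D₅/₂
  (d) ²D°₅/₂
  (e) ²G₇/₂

3

(a)–(b): forbidden (parity, ΔL, ΔJ).
(a)–(c): forbidden (ΔL).
(a)–(d): forbidden (parity, ΔL).
(a)–(e): allowed.
(b)–(c): allowed.
(b)–(d): forbidden (parity).
(b)–(e): forbidden (ΔL, ΔJ).
(c)–(d): allowed.
(c)–(e): forbidden (parity, ΔL).
(d)–(e): forbidden (ΔL).
Allowed pairs: 3 of 10.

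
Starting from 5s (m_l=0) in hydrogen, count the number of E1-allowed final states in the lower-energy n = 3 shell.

E1 requires Δl = ±1, so l_f ∈ {-1, 1}; with 0 ≤ l_f ≤ n_f−1 = 2, the allowed l_f values are {1}.
For l_f = 1: m_f ∈ {m_i−1, m_i, m_i+1} ∩ [−1, 1] = {-1, 0, 1} → 3 states.
Total: 3.

3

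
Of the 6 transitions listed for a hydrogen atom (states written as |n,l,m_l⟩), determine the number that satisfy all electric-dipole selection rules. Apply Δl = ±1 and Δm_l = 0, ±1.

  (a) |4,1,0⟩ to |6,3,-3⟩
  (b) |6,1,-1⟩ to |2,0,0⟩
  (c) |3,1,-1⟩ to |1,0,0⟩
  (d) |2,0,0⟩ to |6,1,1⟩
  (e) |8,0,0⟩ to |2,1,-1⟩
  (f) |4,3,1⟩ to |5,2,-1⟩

4

(a) forbidden — Δl = +2 (E1 requires Δl = ±1); Δm_l = -3 (E1 requires Δm_l = 0, ±1)
(b) allowed
(c) allowed
(d) allowed
(e) allowed
(f) forbidden — Δm_l = -2 (E1 requires Δm_l = 0, ±1)
Total allowed: 4 of 6.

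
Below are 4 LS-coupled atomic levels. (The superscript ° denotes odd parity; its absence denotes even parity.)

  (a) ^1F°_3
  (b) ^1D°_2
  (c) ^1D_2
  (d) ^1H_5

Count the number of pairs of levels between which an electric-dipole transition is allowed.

2

(a)–(b): forbidden (parity).
(a)–(c): allowed.
(a)–(d): forbidden (ΔL, ΔJ).
(b)–(c): allowed.
(b)–(d): forbidden (ΔL, ΔJ).
(c)–(d): forbidden (parity, ΔL, ΔJ).
Allowed pairs: 2 of 6.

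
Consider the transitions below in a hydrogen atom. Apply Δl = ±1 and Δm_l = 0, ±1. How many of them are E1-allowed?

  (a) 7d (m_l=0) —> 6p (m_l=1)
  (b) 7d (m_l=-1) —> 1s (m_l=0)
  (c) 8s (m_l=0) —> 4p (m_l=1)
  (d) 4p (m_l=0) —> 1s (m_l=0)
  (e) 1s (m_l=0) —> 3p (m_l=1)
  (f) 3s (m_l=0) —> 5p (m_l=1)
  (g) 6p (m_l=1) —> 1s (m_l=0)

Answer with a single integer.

(a) allowed
(b) forbidden — Δl = -2 (E1 requires Δl = ±1)
(c) allowed
(d) allowed
(e) allowed
(f) allowed
(g) allowed
Total allowed: 6 of 7.

6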